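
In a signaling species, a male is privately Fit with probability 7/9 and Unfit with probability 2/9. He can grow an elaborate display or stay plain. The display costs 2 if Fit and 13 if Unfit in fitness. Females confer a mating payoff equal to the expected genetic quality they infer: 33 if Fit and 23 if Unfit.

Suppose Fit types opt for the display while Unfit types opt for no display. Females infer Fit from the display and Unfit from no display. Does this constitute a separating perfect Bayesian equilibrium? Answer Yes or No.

Under these beliefs, the display earns mating payoff 33 and no display earns mating payoff 23.
Fit: the display nets 33 − 2 = 31; no display nets 23. Fit prefers the display.
Unfit: the display nets 33 − 13 = 20; no display nets 23. Unfit prefers no display.
Neither type deviates, so the separating profile is an equilibrium.

Yes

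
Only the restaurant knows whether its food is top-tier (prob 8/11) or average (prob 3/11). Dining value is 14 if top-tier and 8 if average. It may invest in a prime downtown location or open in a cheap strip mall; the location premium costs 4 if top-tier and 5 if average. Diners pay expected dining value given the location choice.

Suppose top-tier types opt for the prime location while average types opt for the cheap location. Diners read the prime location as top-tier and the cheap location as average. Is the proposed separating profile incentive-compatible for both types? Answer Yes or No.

Under these beliefs, the prime location earns price premium 14 and the cheap location earns price premium 8.
top-tier: the prime location nets 14 − 4 = 10; the cheap location nets 8. top-tier prefers the prime location.
average: the prime location nets 14 − 5 = 9; the cheap location nets 8. average would deviate to the prime location.
average has a profitable deviation, so the profile is not an equilibrium.

No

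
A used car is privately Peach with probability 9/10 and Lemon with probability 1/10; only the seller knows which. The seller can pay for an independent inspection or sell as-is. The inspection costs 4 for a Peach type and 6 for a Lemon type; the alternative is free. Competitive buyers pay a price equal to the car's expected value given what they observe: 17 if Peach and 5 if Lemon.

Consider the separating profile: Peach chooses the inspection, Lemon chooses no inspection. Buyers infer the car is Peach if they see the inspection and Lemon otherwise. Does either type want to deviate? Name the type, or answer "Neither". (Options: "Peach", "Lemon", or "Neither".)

The inspection pays 17; no inspection pays 5.
Peach: assigned the inspection, nets 17 − 4 = 13; deviating to no inspection nets 5.
Lemon: assigned no inspection, nets 5; deviating to the inspection nets 17 − 6 = 11.
The Lemon type gains 6 by deviating.

Lemon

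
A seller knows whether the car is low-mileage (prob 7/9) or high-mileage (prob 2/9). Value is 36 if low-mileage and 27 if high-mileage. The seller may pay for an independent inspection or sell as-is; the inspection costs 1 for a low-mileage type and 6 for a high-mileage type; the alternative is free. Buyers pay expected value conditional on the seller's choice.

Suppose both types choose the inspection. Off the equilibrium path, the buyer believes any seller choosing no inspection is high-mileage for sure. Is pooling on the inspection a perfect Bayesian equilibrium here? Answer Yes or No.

Yes

On path, the buyer holds the prior and pays 7/9·36 + 2/9·27 = 34. Off path (no inspection), believing high-mileage, it pays 27.
low-mileage: the inspection nets 34 − 1 = 33; no inspection nets 27. low-mileage stays.
high-mileage: the inspection nets 34 − 6 = 28; no inspection nets 27. high-mileage stays.
No type deviates, so pooling is sustained.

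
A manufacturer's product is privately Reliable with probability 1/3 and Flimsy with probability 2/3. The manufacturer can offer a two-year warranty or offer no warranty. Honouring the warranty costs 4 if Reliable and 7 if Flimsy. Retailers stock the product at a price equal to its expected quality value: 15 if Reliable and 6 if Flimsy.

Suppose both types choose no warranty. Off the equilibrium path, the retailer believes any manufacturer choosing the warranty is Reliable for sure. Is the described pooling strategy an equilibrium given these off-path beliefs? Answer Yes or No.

On path, the retailer holds the prior and pays 1/3·15 + 2/3·6 = 9. Off path (the warranty), believing Reliable, it pays 15.
Reliable: no warranty nets 9; the warranty nets 15 − 4 = 11. Reliable would deviate.
Flimsy: no warranty nets 9; the warranty nets 15 − 7 = 8. Flimsy stays.
A type deviates, so pooling fails.

No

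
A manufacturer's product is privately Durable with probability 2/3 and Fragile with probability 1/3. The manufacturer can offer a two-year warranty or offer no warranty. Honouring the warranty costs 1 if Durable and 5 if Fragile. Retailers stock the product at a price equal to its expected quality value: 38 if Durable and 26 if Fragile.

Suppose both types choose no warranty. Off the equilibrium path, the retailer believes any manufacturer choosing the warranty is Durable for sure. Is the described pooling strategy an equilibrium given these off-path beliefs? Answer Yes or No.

On path, the retailer holds the prior and pays 2/3·38 + 1/3·26 = 34. Off path (the warranty), believing Durable, it pays 38.
Durable: no warranty nets 34; the warranty nets 38 − 1 = 37. Durable would deviate.
Fragile: no warranty nets 34; the warranty nets 38 − 5 = 33. Fragile stays.
A type deviates, so pooling fails.

No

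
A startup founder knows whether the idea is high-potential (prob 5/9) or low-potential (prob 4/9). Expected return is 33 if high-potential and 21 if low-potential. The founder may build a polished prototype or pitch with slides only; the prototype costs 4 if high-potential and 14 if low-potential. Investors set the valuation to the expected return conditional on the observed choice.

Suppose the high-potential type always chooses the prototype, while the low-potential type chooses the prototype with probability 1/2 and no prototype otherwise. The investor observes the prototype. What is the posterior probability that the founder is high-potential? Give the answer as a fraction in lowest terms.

5/7

P(the prototype) = (5/9)·1 + (4/9)·(1/2) = 7/9.
By Bayes' rule, P(high-potential | the prototype) = (5/9) / (7/9) = 5/7.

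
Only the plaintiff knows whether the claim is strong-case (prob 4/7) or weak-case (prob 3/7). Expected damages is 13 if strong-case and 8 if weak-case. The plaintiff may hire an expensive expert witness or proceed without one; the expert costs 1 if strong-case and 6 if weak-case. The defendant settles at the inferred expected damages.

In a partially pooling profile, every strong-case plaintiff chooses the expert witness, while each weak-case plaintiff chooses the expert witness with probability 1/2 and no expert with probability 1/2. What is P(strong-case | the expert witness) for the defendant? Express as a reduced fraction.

8/11

P(the expert witness) = (4/7)·1 + (3/7)·(1/2) = 11/14.
By Bayes' rule, P(strong-case | the expert witness) = (4/7) / (11/14) = 8/11.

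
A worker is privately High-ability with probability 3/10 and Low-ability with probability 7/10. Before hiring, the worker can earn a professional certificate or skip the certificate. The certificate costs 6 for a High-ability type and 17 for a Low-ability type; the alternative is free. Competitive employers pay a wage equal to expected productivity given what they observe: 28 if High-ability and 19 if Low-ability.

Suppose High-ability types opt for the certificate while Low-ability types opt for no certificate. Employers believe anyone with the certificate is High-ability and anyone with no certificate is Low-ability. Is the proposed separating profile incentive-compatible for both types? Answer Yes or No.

Yes

Under these beliefs, the certificate earns wage 28 and no certificate earns wage 19.
High-ability: the certificate nets 28 − 6 = 22; no certificate nets 19. High-ability prefers the certificate.
Low-ability: the certificate nets 28 − 17 = 11; no certificate nets 19. Low-ability prefers no certificate.
Neither type deviates, so the separating profile is an equilibrium.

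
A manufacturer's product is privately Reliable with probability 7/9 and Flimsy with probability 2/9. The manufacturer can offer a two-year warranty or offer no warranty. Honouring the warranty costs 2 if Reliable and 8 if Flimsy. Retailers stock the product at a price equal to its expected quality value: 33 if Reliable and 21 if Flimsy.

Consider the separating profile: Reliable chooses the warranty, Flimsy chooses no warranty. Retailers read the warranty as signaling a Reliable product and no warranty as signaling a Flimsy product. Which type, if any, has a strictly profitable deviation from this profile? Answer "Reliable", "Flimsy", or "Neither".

Flimsy

The warranty pays 33; no warranty pays 21.
Reliable: assigned the warranty, nets 33 − 2 = 31; deviating to no warranty nets 21.
Flimsy: assigned no warranty, nets 21; deviating to the warranty nets 33 − 8 = 25.
The Flimsy type gains 4 by deviating.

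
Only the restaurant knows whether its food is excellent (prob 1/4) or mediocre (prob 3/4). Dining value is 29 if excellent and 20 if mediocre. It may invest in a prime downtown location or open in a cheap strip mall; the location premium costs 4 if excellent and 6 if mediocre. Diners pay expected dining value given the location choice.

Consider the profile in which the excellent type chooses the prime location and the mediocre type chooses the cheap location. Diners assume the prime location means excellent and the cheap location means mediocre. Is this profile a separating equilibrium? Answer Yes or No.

Under these beliefs, the prime location earns price premium 29 and the cheap location earns price premium 20.
excellent: the prime location nets 29 − 4 = 25; the cheap location nets 20. excellent prefers the prime location.
mediocre: the prime location nets 29 − 6 = 23; the cheap location nets 20. mediocre would deviate to the prime location.
mediocre has a profitable deviation, so the profile is not an equilibrium.

No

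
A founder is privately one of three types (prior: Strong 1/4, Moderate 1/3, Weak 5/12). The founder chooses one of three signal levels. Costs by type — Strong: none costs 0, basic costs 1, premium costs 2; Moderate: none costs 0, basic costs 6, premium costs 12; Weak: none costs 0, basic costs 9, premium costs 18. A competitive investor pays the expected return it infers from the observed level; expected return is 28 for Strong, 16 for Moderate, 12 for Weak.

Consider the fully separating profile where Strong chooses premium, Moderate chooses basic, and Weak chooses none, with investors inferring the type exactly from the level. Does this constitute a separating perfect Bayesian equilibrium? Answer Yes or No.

No

Separating valuations: premium → 28, basic → 16, none → 12.
Strong (assigned premium): none: 12 − 0 = 12; basic: 16 − 1 = 15; premium: 28 − 2 = 26. Strong stays.
Moderate (assigned basic): none: 12 − 0 = 12; basic: 16 − 6 = 10; premium: 28 − 12 = 16. Moderate prefers premium.
Weak (assigned none): none: 12 − 0 = 12; basic: 16 − 9 = 7; premium: 28 − 18 = 10. Weak stays.
At least one type deviates; the separating profile fails.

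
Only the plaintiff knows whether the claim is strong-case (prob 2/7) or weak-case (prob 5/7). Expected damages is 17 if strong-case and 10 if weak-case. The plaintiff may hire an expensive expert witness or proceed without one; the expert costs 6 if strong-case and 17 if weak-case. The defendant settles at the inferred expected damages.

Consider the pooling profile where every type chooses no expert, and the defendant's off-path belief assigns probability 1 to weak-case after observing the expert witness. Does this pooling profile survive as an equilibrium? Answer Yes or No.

On path, the defendant holds the prior and pays 2/7·17 + 5/7·10 = 12. Off path (the expert witness), believing weak-case, it pays 10.
strong-case: no expert nets 12; the expert witness nets 10 − 6 = 4. strong-case stays.
weak-case: no expert nets 12; the expert witness nets 10 − 17 = -7. weak-case stays.
No type deviates, so pooling is sustained.

Yes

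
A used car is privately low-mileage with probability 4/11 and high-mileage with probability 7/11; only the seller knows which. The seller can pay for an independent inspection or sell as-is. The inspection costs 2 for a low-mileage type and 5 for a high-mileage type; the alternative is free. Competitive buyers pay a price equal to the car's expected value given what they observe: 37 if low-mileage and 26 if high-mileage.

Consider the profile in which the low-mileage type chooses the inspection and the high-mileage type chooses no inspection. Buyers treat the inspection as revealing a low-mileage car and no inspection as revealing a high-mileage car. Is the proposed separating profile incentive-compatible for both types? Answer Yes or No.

No

Under these beliefs, the inspection earns price 37 and no inspection earns price 26.
low-mileage: the inspection nets 37 − 2 = 35; no inspection nets 26. low-mileage prefers the inspection.
high-mileage: the inspection nets 37 − 5 = 32; no inspection nets 26. high-mileage would deviate to the inspection.
high-mileage has a profitable deviation, so the profile is not an equilibrium.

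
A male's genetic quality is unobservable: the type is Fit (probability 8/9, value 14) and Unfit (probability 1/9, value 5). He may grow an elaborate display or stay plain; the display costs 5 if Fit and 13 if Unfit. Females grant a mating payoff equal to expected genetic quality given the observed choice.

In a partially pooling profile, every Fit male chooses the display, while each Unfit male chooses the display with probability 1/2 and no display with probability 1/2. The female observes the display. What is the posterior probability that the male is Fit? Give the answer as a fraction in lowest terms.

P(the display) = (8/9)·1 + (1/9)·(1/2) = 17/18.
By Bayes' rule, P(Fit | the display) = (8/9) / (17/18) = 16/17.

16/17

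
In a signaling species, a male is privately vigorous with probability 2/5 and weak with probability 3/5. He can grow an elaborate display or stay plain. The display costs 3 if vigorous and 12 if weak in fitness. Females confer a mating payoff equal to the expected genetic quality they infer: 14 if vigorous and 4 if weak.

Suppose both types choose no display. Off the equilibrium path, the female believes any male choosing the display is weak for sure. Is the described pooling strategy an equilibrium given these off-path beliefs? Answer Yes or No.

Yes

On path, the female holds the prior and pays 2/5·14 + 3/5·4 = 8. Off path (the display), believing weak, it pays 4.
vigorous: no display nets 8; the display nets 4 − 3 = 1. vigorous stays.
weak: no display nets 8; the display nets 4 − 12 = -8. weak stays.
No type deviates, so pooling is sustained.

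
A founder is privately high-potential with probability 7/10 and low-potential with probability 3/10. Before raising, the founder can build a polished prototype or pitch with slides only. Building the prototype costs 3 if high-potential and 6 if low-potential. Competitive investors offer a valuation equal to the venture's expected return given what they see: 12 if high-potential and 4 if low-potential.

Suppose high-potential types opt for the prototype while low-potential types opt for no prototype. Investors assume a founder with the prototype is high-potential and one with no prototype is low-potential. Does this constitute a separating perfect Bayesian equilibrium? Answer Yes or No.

Under these beliefs, the prototype earns valuation 12 and no prototype earns valuation 4.
high-potential: the prototype nets 12 − 3 = 9; no prototype nets 4. high-potential prefers the prototype.
low-potential: the prototype nets 12 − 6 = 6; no prototype nets 4. low-potential would deviate to the prototype.
low-potential has a profitable deviation, so the profile is not an equilibrium.

No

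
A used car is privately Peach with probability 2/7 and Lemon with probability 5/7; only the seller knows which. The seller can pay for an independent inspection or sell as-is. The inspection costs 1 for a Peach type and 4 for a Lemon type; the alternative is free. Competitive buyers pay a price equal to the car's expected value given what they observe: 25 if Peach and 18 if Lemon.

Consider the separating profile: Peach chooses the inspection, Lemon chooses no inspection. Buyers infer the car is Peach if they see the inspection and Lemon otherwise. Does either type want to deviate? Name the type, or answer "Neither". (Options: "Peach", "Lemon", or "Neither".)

The inspection pays 25; no inspection pays 18.
Peach: assigned the inspection, nets 25 − 1 = 24; deviating to no inspection nets 18.
Lemon: assigned no inspection, nets 18; deviating to the inspection nets 25 − 4 = 21.
The Lemon type gains 3 by deviating.

Lemon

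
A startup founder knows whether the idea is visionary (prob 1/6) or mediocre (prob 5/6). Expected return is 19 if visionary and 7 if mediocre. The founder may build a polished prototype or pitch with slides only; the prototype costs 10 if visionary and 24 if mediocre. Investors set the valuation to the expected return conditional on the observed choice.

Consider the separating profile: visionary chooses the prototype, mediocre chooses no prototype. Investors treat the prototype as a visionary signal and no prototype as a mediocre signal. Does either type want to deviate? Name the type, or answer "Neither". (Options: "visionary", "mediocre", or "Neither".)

The prototype pays 19; no prototype pays 7.
visionary: assigned the prototype, nets 19 − 10 = 9; deviating to no prototype nets 7.
mediocre: assigned no prototype, nets 7; deviating to the prototype nets 19 − 24 = -5.
Both types strictly prefer their assigned action; no profitable deviation.

Neither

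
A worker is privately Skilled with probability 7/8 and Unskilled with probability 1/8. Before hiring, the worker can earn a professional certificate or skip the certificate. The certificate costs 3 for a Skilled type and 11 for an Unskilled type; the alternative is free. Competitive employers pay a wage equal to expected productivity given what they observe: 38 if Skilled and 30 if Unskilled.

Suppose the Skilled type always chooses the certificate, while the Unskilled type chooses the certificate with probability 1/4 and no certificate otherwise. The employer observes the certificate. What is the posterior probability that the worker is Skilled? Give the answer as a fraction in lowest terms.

28/29

P(the certificate) = (7/8)·1 + (1/8)·(1/4) = 29/32.
By Bayes' rule, P(Skilled | the certificate) = (7/8) / (29/32) = 28/29.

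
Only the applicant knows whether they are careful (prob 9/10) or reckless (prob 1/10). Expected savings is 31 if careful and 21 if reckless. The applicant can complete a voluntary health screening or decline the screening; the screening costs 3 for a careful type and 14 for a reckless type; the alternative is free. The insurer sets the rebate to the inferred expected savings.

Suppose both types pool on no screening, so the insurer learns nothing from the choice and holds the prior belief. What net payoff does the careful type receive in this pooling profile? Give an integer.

30

Pooled rebate = 9/10·31 + 1/10·21 = 30.
careful pays no cost for no screening, so net payoff = 30.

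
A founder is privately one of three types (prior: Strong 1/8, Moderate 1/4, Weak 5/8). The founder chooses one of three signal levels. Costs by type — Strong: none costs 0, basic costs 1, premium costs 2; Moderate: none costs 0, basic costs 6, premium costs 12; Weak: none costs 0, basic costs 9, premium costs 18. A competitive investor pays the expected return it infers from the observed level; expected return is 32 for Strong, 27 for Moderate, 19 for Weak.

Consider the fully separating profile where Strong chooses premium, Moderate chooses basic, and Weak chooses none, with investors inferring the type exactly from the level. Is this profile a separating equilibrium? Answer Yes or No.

Yes

Separating valuations: premium → 32, basic → 27, none → 19.
Strong (assigned premium): none: 19 − 0 = 19; basic: 27 − 1 = 26; premium: 32 − 2 = 30. Strong stays.
Moderate (assigned basic): none: 19 − 0 = 19; basic: 27 − 6 = 21; premium: 32 − 12 = 20. Moderate stays.
Weak (assigned none): none: 19 − 0 = 19; basic: 27 − 9 = 18; premium: 32 − 18 = 14. Weak stays.
Every type prefers its assigned level; separation holds.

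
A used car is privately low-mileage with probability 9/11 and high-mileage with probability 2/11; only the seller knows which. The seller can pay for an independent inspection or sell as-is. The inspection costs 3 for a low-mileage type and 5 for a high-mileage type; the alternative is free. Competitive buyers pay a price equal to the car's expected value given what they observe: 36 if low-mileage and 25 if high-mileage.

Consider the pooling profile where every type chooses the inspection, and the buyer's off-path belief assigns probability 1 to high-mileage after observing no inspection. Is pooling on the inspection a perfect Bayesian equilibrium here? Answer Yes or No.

Yes

On path, the buyer holds the prior and pays 9/11·36 + 2/11·25 = 34. Off path (no inspection), believing high-mileage, it pays 25.
low-mileage: the inspection nets 34 − 3 = 31; no inspection nets 25. low-mileage stays.
high-mileage: the inspection nets 34 − 5 = 29; no inspection nets 25. high-mileage stays.
No type deviates, so pooling is sustained.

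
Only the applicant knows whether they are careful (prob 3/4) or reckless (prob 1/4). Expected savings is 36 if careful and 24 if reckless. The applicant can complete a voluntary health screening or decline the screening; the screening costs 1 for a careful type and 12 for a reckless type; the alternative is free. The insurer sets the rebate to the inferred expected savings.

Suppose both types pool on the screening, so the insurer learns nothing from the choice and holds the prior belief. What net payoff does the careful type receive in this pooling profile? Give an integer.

32

Pooled rebate = 3/4·36 + 1/4·24 = 33.
careful pays cost 1 for the screening, so net payoff = 33 − 1 = 32.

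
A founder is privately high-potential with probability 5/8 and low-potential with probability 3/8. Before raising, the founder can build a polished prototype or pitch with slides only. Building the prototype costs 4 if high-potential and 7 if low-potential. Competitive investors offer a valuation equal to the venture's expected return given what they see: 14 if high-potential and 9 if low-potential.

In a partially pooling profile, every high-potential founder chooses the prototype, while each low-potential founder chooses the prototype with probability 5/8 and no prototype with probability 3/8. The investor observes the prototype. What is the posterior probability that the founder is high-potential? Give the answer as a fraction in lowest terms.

P(the prototype) = (5/8)·1 + (3/8)·(5/8) = 55/64.
By Bayes' rule, P(high-potential | the prototype) = (5/8) / (55/64) = 8/11.

8/11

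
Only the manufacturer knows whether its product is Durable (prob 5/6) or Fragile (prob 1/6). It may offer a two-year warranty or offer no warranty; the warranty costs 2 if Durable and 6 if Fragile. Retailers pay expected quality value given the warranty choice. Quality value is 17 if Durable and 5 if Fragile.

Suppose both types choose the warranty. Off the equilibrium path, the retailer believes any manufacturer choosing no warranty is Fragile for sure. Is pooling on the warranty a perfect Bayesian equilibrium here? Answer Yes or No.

On path, the retailer holds the prior and pays 5/6·17 + 1/6·5 = 15. Off path (no warranty), believing Fragile, it pays 5.
Durable: the warranty nets 15 − 2 = 13; no warranty nets 5. Durable stays.
Fragile: the warranty nets 15 − 6 = 9; no warranty nets 5. Fragile stays.
No type deviates, so pooling is sustained.

Yes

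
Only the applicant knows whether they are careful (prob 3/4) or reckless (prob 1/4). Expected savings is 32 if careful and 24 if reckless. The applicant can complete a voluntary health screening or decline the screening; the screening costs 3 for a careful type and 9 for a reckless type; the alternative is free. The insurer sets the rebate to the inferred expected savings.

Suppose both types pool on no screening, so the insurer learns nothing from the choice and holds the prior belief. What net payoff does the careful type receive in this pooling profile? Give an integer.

Pooled rebate = 3/4·32 + 1/4·24 = 30.
careful pays no cost for no screening, so net payoff = 30.

30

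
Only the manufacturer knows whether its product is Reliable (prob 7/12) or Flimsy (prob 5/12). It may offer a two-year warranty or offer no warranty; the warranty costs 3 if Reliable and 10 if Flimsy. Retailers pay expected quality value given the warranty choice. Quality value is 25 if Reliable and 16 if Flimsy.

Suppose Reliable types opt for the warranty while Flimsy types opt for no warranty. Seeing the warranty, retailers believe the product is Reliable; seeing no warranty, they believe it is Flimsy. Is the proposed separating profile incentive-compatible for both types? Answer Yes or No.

Under these beliefs, the warranty earns price 25 and no warranty earns price 16.
Reliable: the warranty nets 25 − 3 = 22; no warranty nets 16. Reliable prefers the warranty.
Flimsy: the warranty nets 25 − 10 = 15; no warranty nets 16. Flimsy prefers no warranty.
Neither type deviates, so the separating profile is an equilibrium.

Yes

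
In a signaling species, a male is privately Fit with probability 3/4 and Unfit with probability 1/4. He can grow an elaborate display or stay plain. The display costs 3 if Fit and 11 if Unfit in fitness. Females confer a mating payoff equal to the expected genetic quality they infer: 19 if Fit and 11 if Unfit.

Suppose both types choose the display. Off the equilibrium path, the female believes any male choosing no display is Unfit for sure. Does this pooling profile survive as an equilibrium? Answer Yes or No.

No

On path, the female holds the prior and pays 3/4·19 + 1/4·11 = 17. Off path (no display), believing Unfit, it pays 11.
Fit: the display nets 17 − 3 = 14; no display nets 11. Fit stays.
Unfit: the display nets 17 − 11 = 6; no display nets 11. Unfit would deviate.
A type deviates, so pooling fails.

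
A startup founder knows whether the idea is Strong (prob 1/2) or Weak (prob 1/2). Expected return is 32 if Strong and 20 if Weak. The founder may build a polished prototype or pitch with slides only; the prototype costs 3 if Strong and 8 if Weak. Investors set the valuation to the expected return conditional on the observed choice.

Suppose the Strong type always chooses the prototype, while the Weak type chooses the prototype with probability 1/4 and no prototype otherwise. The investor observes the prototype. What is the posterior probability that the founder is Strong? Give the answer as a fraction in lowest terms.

P(the prototype) = (1/2)·1 + (1/2)·(1/4) = 5/8.
By Bayes' rule, P(Strong | the prototype) = (1/2) / (5/8) = 4/5.

4/5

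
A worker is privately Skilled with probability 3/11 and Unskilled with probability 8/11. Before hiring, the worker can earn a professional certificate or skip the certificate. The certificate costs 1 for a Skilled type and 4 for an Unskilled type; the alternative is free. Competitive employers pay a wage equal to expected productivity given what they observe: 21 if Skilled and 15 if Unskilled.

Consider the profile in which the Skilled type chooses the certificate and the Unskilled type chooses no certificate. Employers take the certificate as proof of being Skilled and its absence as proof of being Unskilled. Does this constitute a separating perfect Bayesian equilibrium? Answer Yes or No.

Under these beliefs, the certificate earns wage 21 and no certificate earns wage 15.
Skilled: the certificate nets 21 − 1 = 20; no certificate nets 15. Skilled prefers the certificate.
Unskilled: the certificate nets 21 − 4 = 17; no certificate nets 15. Unskilled would deviate to the certificate.
Unskilled has a profitable deviation, so the profile is not an equilibrium.

No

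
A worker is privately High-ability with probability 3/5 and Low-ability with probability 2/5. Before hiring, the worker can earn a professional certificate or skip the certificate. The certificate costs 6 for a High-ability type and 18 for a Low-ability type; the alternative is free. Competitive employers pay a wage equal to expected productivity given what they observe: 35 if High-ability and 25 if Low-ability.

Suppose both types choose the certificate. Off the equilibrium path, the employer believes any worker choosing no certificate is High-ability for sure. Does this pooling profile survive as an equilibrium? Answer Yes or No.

No

On path, the employer holds the prior and pays 3/5·35 + 2/5·25 = 31. Off path (no certificate), believing High-ability, it pays 35.
High-ability: the certificate nets 31 − 6 = 25; no certificate nets 35. High-ability would deviate.
Low-ability: the certificate nets 31 − 18 = 13; no certificate nets 35. Low-ability would deviate.
A type deviates, so pooling fails.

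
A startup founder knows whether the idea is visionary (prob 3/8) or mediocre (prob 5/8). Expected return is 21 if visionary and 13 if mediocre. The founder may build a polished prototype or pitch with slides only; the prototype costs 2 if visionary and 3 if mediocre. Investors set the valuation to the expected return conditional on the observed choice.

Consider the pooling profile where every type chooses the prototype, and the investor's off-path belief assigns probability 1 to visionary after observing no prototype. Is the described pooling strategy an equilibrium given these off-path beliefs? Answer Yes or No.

On path, the investor holds the prior and pays 3/8·21 + 5/8·13 = 16. Off path (no prototype), believing visionary, it pays 21.
visionary: the prototype nets 16 − 2 = 14; no prototype nets 21. visionary would deviate.
mediocre: the prototype nets 16 − 3 = 13; no prototype nets 21. mediocre would deviate.
A type deviates, so pooling fails.

No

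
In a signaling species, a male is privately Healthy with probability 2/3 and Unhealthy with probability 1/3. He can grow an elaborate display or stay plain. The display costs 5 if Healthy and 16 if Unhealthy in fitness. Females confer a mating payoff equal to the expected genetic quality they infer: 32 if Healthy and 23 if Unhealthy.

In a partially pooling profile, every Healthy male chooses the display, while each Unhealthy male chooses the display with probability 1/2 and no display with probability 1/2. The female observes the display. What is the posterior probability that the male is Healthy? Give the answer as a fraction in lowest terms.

P(the display) = (2/3)·1 + (1/3)·(1/2) = 5/6.
By Bayes' rule, P(Healthy | the display) = (2/3) / (5/6) = 4/5.

4/5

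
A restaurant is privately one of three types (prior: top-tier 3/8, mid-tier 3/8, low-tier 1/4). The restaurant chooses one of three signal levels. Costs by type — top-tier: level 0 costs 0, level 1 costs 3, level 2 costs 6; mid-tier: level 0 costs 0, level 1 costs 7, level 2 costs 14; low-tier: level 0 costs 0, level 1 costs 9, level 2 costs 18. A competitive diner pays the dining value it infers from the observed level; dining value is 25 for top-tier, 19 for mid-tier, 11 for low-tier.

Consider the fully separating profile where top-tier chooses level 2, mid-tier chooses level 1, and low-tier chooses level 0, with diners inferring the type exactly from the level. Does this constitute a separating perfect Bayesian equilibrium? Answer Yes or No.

Yes

Separating price premiums: level 2 → 25, level 1 → 19, level 0 → 11.
top-tier (assigned level 2): level 0: 11 − 0 = 11; level 1: 19 − 3 = 16; level 2: 25 − 6 = 19. top-tier stays.
mid-tier (assigned level 1): level 0: 11 − 0 = 11; level 1: 19 − 7 = 12; level 2: 25 − 14 = 11. mid-tier stays.
low-tier (assigned level 0): level 0: 11 − 0 = 11; level 1: 19 − 9 = 10; level 2: 25 − 18 = 7. low-tier stays.
Every type prefers its assigned level; separation holds.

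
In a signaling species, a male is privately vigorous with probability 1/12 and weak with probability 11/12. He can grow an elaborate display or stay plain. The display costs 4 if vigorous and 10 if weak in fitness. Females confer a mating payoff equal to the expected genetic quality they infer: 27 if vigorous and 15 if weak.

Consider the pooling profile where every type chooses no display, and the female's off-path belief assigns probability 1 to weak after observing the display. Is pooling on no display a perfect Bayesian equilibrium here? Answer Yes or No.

On path, the female holds the prior and pays 1/12·27 + 11/12·15 = 16. Off path (the display), believing weak, it pays 15.
vigorous: no display nets 16; the display nets 15 − 4 = 11. vigorous stays.
weak: no display nets 16; the display nets 15 − 10 = 5. weak stays.
No type deviates, so pooling is sustained.

Yes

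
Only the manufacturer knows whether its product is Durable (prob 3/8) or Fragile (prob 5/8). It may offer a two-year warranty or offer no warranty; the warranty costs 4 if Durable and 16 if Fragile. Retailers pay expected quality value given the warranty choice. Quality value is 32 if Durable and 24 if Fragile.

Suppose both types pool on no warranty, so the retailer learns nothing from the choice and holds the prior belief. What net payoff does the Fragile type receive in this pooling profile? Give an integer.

Pooled price = 3/8·32 + 5/8·24 = 27.
Fragile pays no cost for no warranty, so net payoff = 27.

27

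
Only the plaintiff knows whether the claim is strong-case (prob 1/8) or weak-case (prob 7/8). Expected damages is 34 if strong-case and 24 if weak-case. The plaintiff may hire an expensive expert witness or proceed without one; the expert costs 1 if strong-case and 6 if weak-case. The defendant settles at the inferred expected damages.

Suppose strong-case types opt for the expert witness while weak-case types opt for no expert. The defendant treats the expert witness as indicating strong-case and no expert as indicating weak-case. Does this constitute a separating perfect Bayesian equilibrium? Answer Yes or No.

No

Under these beliefs, the expert witness earns settlement 34 and no expert earns settlement 24.
strong-case: the expert witness nets 34 − 1 = 33; no expert nets 24. strong-case prefers the expert witness.
weak-case: the expert witness nets 34 − 6 = 28; no expert nets 24. weak-case would deviate to the expert witness.
weak-case has a profitable deviation, so the profile is not an equilibrium.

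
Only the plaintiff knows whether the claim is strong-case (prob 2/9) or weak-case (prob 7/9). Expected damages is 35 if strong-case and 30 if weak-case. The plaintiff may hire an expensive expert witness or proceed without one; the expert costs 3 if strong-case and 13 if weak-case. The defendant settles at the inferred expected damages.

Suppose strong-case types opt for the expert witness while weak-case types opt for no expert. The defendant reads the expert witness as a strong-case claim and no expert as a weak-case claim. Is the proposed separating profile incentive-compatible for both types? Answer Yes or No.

Yes

Under these beliefs, the expert witness earns settlement 35 and no expert earns settlement 30.
strong-case: the expert witness nets 35 − 3 = 32; no expert nets 30. strong-case prefers the expert witness.
weak-case: the expert witness nets 35 − 13 = 22; no expert nets 30. weak-case prefers no expert.
Neither type deviates, so the separating profile is an equilibrium.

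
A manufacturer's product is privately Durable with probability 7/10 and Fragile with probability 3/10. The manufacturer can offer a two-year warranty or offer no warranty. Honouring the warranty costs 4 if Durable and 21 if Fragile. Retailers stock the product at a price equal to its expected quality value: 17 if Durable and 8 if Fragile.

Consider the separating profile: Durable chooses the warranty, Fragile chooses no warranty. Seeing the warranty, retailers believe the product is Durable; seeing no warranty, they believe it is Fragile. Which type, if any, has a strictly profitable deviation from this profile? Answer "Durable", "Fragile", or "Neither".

The warranty pays 17; no warranty pays 8.
Durable: assigned the warranty, nets 17 − 4 = 13; deviating to no warranty nets 8.
Fragile: assigned no warranty, nets 8; deviating to the warranty nets 17 − 21 = -4.
Both types strictly prefer their assigned action; no profitable deviation.

Neither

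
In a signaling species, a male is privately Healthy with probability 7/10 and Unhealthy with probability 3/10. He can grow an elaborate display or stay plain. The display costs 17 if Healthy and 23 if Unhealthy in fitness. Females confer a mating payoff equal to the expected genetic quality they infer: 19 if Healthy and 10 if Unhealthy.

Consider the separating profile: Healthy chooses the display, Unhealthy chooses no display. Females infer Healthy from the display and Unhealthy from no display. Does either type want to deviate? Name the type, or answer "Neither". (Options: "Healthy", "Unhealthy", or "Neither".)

Healthy

The display pays 19; no display pays 10.
Healthy: assigned the display, nets 19 − 17 = 2; deviating to no display nets 10.
Unhealthy: assigned no display, nets 10; deviating to the display nets 19 − 23 = -4.
The Healthy type gains 8 by deviating.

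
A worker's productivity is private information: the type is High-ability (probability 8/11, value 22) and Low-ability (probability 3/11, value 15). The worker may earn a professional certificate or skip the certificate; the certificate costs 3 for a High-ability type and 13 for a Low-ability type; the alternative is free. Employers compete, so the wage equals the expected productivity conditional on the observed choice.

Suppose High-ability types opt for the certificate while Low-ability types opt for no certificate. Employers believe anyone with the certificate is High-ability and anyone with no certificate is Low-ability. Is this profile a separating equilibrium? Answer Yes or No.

Under these beliefs, the certificate earns wage 22 and no certificate earns wage 15.
High-ability: the certificate nets 22 − 3 = 19; no certificate nets 15. High-ability prefers the certificate.
Low-ability: the certificate nets 22 − 13 = 9; no certificate nets 15. Low-ability prefers no certificate.
Neither type deviates, so the separating profile is an equilibrium.

Yes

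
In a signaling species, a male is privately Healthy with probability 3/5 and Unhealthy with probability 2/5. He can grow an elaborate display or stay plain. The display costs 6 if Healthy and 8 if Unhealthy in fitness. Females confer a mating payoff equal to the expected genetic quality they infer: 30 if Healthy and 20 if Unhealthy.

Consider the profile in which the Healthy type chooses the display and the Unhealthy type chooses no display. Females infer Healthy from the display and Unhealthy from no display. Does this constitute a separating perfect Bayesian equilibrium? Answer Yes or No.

No

Under these beliefs, the display earns mating payoff 30 and no display earns mating payoff 20.
Healthy: the display nets 30 − 6 = 24; no display nets 20. Healthy prefers the display.
Unhealthy: the display nets 30 − 8 = 22; no display nets 20. Unhealthy would deviate to the display.
Unhealthy has a profitable deviation, so the profile is not an equilibrium.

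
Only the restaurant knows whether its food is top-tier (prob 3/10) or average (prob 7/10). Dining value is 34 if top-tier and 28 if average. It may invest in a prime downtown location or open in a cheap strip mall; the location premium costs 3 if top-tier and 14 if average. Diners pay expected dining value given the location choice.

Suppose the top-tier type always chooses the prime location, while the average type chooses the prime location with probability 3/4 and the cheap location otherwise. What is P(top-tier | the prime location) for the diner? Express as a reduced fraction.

4/11

P(the prime location) = (3/10)·1 + (7/10)·(3/4) = 33/40.
By Bayes' rule, P(top-tier | the prime location) = (3/10) / (33/40) = 4/11.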